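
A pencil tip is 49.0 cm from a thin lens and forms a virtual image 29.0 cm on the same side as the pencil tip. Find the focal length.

Virtual image ⇒ d_i = −29.0 cm.
1/f = 1/d_o + 1/d_i = 1/(49.0) + 1/(-29.0) = -0.01407, so f = -71.0 cm.
Since f is negative, the thin lens is diverging.

f = -71.0 cm (diverging)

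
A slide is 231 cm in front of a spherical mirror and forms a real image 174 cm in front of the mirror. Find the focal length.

f = 99.2 cm (concave)

Real image ⇒ d_i = +174 cm.
1/f = 1/d_o + 1/d_i = 1/(231) + 1/(174) = 0.01008, so f = 99.2 cm.
Since f is positive, the spherical mirror is concave.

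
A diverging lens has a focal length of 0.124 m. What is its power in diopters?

For a diverging lens, f = −0.124 m.
P = 1/f = 1/(-0.124 m) = -8.06 D.

P = -8.06 D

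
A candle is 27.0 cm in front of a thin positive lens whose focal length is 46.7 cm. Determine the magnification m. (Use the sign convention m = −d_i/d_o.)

1/d_i = 1/f − 1/d_o = 1/(46.70) − 1/(27.0) = -0.01562, so d_i = -64.01 cm.
m = −d_i/d_o = −(-64.01)/(27.0) = +2.37.
The image is virtual, upright and enlarged, on the same side as the object.

m = +2.37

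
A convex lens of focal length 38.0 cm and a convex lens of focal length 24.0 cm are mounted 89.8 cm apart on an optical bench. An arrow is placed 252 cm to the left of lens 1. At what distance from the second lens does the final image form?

Lens 1: 1/d_i1 = 1/f₁ − 1/d_o1 = 1/(38.0) − 1/(252) = 0.02235, so d_i1 = 44.75 cm.
The intermediate image is 44.75 cm to the right of lens 1, which is 89.8 − (44.75) = 45.05 cm to the left of lens 2, so d_o2 = +45.05 cm.
Lens 2: 1/d_i2 = 1/f₂ − 1/d_o2 = 1/(24.0) − 1/(45.05) = 0.01947, so d_i2 = 51.4 cm.
The final image is real, 51.4 cm to the right of lens 2 (overall magnification ≈ 0.20).

51.4 cm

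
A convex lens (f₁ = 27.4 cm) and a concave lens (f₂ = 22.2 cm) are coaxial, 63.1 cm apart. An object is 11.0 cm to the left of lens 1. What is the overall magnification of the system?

m = +0.358

Lens 1: 1/d_i1 = 1/(27.4) − 1/(11.0) = -0.05441, so d_i1 = -18.38 cm; m₁ = −d_i1/d_o1 = +1.671.
d_o2 = 63.1 − (-18.38) = 81.48 cm.
f₂ = −22.2 cm (diverging).
Lens 2: 1/d_i2 = 1/(-22.2) − 1/(81.48) = -0.05732, so d_i2 = -17.45 cm; m₂ = −d_i2/d_o2 = +0.2141.
m = m₁·m₂ = (+1.671)(+0.2141) = +0.358.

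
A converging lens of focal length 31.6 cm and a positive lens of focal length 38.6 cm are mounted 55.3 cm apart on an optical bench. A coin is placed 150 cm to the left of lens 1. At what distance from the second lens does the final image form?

Lens 1: 1/d_i1 = 1/f₁ − 1/d_o1 = 1/(31.6) − 1/(150) = 0.02498, so d_i1 = 40.03 cm.
The intermediate image is 40.03 cm to the right of lens 1, which is 55.3 − (40.03) = 15.27 cm to the left of lens 2, so d_o2 = +15.27 cm.
Lens 2: 1/d_i2 = 1/f₂ − 1/d_o2 = 1/(38.6) − 1/(15.27) = -0.03958, so d_i2 = -25.3 cm.
The final image is virtual, 25.3 cm to the left of lens 2 (overall magnification ≈ -0.44).

25.3 cm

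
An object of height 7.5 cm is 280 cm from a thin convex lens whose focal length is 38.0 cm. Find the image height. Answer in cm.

1.18 cm

1/d_i = 1/f − 1/d_o = 1/(38.00) − 1/(280) = 0.02274, so d_i = 43.97 cm.
m = −d_i/d_o = -0.1570.
|h_i| = |m|·h_o = 0.1570 × 7.5 = 1.18 cm. The image is real, inverted and reduced, on the far side of the lens.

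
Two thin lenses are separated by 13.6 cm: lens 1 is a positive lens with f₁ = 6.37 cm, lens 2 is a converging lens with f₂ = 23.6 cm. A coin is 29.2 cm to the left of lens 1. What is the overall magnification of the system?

m = -0.363

Lens 1: 1/d_i1 = 1/(6.37) − 1/(29.2) = 0.1227, so d_i1 = 8.147 cm; m₁ = −d_i1/d_o1 = -0.2790.
d_o2 = 13.6 − (8.147) = 5.453 cm.
Lens 2: 1/d_i2 = 1/(23.6) − 1/(5.453) = -0.1410, so d_i2 = -7.092 cm; m₂ = −d_i2/d_o2 = +1.300.
m = m₁·m₂ = (-0.2790)(+1.300) = -0.363.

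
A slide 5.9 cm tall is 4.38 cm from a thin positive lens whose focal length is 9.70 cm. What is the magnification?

m = +1.82

1/d_i = 1/f − 1/d_o = 1/(9.700) − 1/(4.38) = -0.1252, so d_i = -7.986 cm.
m = −d_i/d_o = −(-7.986)/(4.38) = +1.82.
The image is virtual, upright and enlarged, on the same side as the object.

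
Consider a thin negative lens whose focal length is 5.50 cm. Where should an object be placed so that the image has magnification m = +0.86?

For a negative lens, f = -5.50 cm.
m = −d_i/d_o ⇒ d_i = −m·d_o.
1/f = 1/d_o + 1/d_i = 1/d_o − 1/(m·d_o) = (1 − 1/m)/d_o, so d_o = f(1 − 1/m) = (-5.500)(1 − 1/(+0.86)) = 0.895 cm.

0.895 cm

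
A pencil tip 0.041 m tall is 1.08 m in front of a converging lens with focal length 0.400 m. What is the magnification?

1/d_i = 1/f − 1/d_o = 1/(0.4000) − 1/(1.08) = 1.574, so d_i = 0.6353 m.
m = −d_i/d_o = −(0.6353)/(1.08) = -0.588.
The image is real, inverted and reduced, on the far side of the lens.

m = -0.588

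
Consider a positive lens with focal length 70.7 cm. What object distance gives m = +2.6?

m = −d_i/d_o ⇒ d_i = −m·d_o.
1/f = 1/d_o + 1/d_i = 1/d_o − 1/(m·d_o) = (1 − 1/m)/d_o, so d_o = f(1 − 1/m) = (70.70)(1 − 1/(+2.6)) = 43.5 cm.

43.5 cm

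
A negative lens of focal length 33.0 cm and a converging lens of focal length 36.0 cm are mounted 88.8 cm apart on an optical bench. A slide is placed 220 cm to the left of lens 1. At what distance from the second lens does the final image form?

Lens 1 is diverging, so f₁ = −33.0 cm.
Lens 1: 1/d_i1 = 1/f₁ − 1/d_o1 = 1/(-33.0) − 1/(220) = -0.03485, so d_i1 = -28.70 cm.
The intermediate image is 28.70 cm to the left of lens 1 (virtual), which is 88.8 − (-28.70) = 117.5 cm to the left of lens 2, so d_o2 = +117.5 cm.
Lens 2: 1/d_i2 = 1/f₂ − 1/d_o2 = 1/(36.0) − 1/(117.5) = 0.01927, so d_i2 = 51.9 cm.
The final image is real, 51.9 cm to the right of lens 2 (overall magnification ≈ -0.058).

51.9 cm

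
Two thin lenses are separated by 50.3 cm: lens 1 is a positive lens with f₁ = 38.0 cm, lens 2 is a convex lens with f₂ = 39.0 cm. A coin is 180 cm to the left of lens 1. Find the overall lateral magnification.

m = -0.283

Lens 1: 1/d_i1 = 1/(38.0) − 1/(180) = 0.02076, so d_i1 = 48.17 cm; m₁ = −d_i1/d_o1 = -0.2676.
d_o2 = 50.3 − (48.17) = 2.130 cm.
Lens 2: 1/d_i2 = 1/(39.0) − 1/(2.130) = -0.4438, so d_i2 = -2.253 cm; m₂ = −d_i2/d_o2 = +1.058.
m = m₁·m₂ = (-0.2676)(+1.058) = -0.283.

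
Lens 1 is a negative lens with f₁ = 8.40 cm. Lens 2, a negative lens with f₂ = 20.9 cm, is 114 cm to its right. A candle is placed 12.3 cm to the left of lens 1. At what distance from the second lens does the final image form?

Lens 1 is diverging, so f₁ = −8.40 cm.
Lens 1: 1/d_i1 = 1/f₁ − 1/d_o1 = 1/(-8.40) − 1/(12.3) = -0.2003, so d_i1 = -4.991 cm.
The intermediate image is 4.991 cm to the left of lens 1 (virtual), which is 114 − (-4.991) = 119.0 cm to the left of lens 2, so d_o2 = +119.0 cm.
Lens 2 is diverging, so f₂ = −20.9 cm.
Lens 2: 1/d_i2 = 1/f₂ − 1/d_o2 = 1/(-20.9) − 1/(119.0) = -0.05625, so d_i2 = -17.8 cm.
The final image is virtual, 17.8 cm to the left of lens 2 (overall magnification ≈ 0.061).

17.8 cm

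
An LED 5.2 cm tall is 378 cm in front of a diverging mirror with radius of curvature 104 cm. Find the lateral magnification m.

m = +0.121

f = R/2 = 104/2 = 52.00 cm; for a diverging mirror, f = -52.00 cm.
1/d_i = 1/f − 1/d_o = 1/(-52.00) − 1/(378) = -0.02188, so d_i = -45.71 cm.
m = −d_i/d_o = −(-45.71)/(378) = +0.121.
The image is virtual, upright and reduced, behind the mirror.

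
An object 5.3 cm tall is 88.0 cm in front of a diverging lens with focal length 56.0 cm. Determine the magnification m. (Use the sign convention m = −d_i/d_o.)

For a diverging lens, f = -56.0 cm.
1/d_i = 1/f − 1/d_o = 1/(-56.00) − 1/(88.0) = -0.02922, so d_i = -34.22 cm.
m = −d_i/d_o = −(-34.22)/(88.0) = +0.389.
The image is virtual, upright and reduced, on the same side as the object.

m = +0.389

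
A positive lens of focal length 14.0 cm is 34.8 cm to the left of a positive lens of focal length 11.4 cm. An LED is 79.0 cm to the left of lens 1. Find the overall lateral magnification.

m = +0.385

Lens 1: 1/d_i1 = 1/(14.0) − 1/(79.0) = 0.05877, so d_i1 = 17.02 cm; m₁ = −d_i1/d_o1 = -0.2154.
d_o2 = 34.8 − (17.02) = 17.78 cm.
Lens 2: 1/d_i2 = 1/(11.4) − 1/(17.78) = 0.03148, so d_i2 = 31.77 cm; m₂ = −d_i2/d_o2 = -1.787.
m = m₁·m₂ = (-0.2154)(-1.787) = +0.385.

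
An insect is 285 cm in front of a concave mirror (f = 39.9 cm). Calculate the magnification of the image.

m = -0.163

1/d_i = 1/f − 1/d_o = 1/(39.90) − 1/(285) = 0.02155, so d_i = 46.40 cm.
m = −d_i/d_o = −(46.40)/(285) = -0.163.
The image is real, inverted and reduced, in front of the mirror.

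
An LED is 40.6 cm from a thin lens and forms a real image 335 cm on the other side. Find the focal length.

f = 36.2 cm (converging)

Real image ⇒ d_i = +335 cm.
1/f = 1/d_o + 1/d_i = 1/(40.6) + 1/(335) = 0.02762, so f = 36.2 cm.
Since f is positive, the thin lens is converging.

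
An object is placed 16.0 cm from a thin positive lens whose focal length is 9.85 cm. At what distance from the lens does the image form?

Thin-lens equation: 1/q = 1/f − 1/p = 1/(9.850) − 1/(16.0) = 0.1015 − 0.06250 = 0.03902, so q = 25.6 cm.
The image is real, inverted and enlarged, on the far side of the lens.

25.6 cm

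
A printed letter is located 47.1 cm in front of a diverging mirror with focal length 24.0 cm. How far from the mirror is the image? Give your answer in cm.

15.9 cm

For a diverging mirror, f = -24.0 cm.
Mirror equation: 1/v = 1/f − 1/u = 1/(-24.00) − 1/(47.1) = -0.04167 − 0.02123 = -0.06290, so v = -15.9 cm.
The image is virtual, upright and reduced, behind the mirror.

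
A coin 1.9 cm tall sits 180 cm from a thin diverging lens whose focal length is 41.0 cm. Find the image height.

0.352 cm

For a diverging lens, f = -41.0 cm.
1/d_i = 1/f − 1/d_o = 1/(-41.00) − 1/(180) = -0.02995, so d_i = -33.39 cm.
m = −d_i/d_o = +0.1855.
|h_i| = |m|·h_o = 0.1855 × 1.9 = 0.352 cm. The image is virtual, upright and reduced, on the same side as the object.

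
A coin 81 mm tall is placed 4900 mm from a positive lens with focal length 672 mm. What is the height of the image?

12.9 mm

1/d_i = 1/f − 1/d_o = 1/(672.0) − 1/(4900) = 0.001284, so d_i = 778.8 mm.
m = −d_i/d_o = -0.1589.
|h_i| = |m|·h_o = 0.1589 × 81 = 12.9 mm. The image is real, inverted and reduced, on the far side of the lens.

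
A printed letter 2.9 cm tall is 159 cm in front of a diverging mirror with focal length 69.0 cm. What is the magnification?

m = +0.303

For a diverging mirror, f = -69.0 cm.
1/d_i = 1/f − 1/d_o = 1/(-69.00) − 1/(159) = -0.02078, so d_i = -48.12 cm.
m = −d_i/d_o = −(-48.12)/(159) = +0.303.
The image is virtual, upright and reduced, behind the mirror.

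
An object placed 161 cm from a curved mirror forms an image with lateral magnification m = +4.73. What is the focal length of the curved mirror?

f = 204 cm (concave)

m = −d_i/d_o ⇒ d_i = −m·d_o = −(+4.73)·(161) = -761.5 cm.
1/f = 1/d_o + 1/d_i = 1/(161) + 1/(-761.5) = 0.004898, so f = 204 cm.
Since f is positive, the curved mirror is concave.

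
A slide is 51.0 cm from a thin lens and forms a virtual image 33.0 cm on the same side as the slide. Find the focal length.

Virtual image ⇒ d_i = −33.0 cm.
1/f = 1/d_o + 1/d_i = 1/(51.0) + 1/(-33.0) = -0.01070, so f = -93.5 cm.
Since f is negative, the thin lens is diverging.

f = -93.5 cm (diverging)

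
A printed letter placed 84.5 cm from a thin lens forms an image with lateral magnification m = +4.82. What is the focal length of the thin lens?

f = 107 cm (converging)

m = −d_i/d_o ⇒ d_i = −m·d_o = −(+4.82)·(84.5) = -407.3 cm.
1/f = 1/d_o + 1/d_i = 1/(84.5) + 1/(-407.3) = 0.009379, so f = 107 cm.
Since f is positive, the thin lens is converging.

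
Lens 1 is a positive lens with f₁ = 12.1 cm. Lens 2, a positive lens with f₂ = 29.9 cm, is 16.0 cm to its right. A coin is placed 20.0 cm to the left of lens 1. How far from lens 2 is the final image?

9.82 cm

Lens 1: 1/d_i1 = 1/f₁ − 1/d_o1 = 1/(12.1) − 1/(20.0) = 0.03264, so d_i1 = 30.63 cm.
The intermediate image is 30.63 cm to the right of lens 1, which lies 14.63 cm to the right of lens 2 — a virtual object — so d_o2 = −14.63 cm.
Lens 2: 1/d_i2 = 1/f₂ − 1/d_o2 = 1/(29.9) − 1/(-14.63) = 0.1018, so d_i2 = 9.82 cm.
The final image is real, 9.82 cm to the right of lens 2 (overall magnification ≈ -1.0).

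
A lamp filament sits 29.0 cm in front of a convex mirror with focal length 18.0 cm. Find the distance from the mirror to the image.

11.1 cm

For a convex mirror, f = -18.0 cm.
Mirror equation: 1/v = 1/f − 1/u = 1/(-18.00) − 1/(29.0) = -0.05556 − 0.03448 = -0.09004, so v = -11.1 cm.
The image is virtual, upright and reduced, behind the mirror.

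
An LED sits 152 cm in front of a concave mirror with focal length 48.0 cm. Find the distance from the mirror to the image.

70.2 cm

Mirror equation: 1/q = 1/f − 1/p = 1/(48.00) − 1/(152) = 0.02083 − 0.006579 = 0.01425, so q = 70.2 cm.
The image is real, inverted and reduced, in front of the mirror.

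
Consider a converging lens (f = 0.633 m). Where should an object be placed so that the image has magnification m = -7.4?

m = −d_i/d_o ⇒ d_i = −m·d_o.
1/f = 1/d_o + 1/d_i = 1/d_o − 1/(m·d_o) = (1 − 1/m)/d_o, so d_o = f(1 − 1/m) = (0.6330)(1 − 1/(-7.4)) = 0.719 m.

0.719 m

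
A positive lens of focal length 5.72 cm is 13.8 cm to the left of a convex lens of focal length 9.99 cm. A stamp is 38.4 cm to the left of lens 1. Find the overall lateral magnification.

m = -0.601

Lens 1: 1/d_i1 = 1/(5.72) − 1/(38.4) = 0.1488, so d_i1 = 6.721 cm; m₁ = −d_i1/d_o1 = -0.1750.
d_o2 = 13.8 − (6.721) = 7.079 cm.
Lens 2: 1/d_i2 = 1/(9.99) − 1/(7.079) = -0.04116, so d_i2 = -24.29 cm; m₂ = −d_i2/d_o2 = +3.432.
m = m₁·m₂ = (-0.1750)(+3.432) = -0.601.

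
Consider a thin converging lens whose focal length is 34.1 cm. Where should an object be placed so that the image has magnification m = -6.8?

39.1 cm

m = −d_i/d_o ⇒ d_i = −m·d_o.
1/f = 1/d_o + 1/d_i = 1/d_o − 1/(m·d_o) = (1 − 1/m)/d_o, so d_o = f(1 − 1/m) = (34.10)(1 − 1/(-6.8)) = 39.1 cm.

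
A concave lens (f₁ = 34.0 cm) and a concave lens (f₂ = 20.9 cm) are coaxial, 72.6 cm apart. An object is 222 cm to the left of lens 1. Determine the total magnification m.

f₁ = −34.0 cm (diverging).
Lens 1: 1/d_i1 = 1/(-34.0) − 1/(222) = -0.03392, so d_i1 = -29.48 cm; m₁ = −d_i1/d_o1 = +0.1328.
d_o2 = 72.6 − (-29.48) = 102.1 cm.
f₂ = −20.9 cm (diverging).
Lens 2: 1/d_i2 = 1/(-20.9) − 1/(102.1) = -0.05764, so d_i2 = -17.35 cm; m₂ = −d_i2/d_o2 = +0.1699.
m = m₁·m₂ = (+0.1328)(+0.1699) = +0.0226.

m = +0.0226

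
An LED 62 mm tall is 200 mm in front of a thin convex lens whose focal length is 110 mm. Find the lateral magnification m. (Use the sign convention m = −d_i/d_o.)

1/d_i = 1/f − 1/d_o = 1/(110.0) − 1/(200) = 0.004091, so d_i = 244.4 mm.
m = −d_i/d_o = −(244.4)/(200) = -1.22.
The image is real, inverted and enlarged, on the far side of the lens.

m = -1.22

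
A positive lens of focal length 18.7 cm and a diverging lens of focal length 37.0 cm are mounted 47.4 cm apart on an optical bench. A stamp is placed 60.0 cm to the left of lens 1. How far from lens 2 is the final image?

13.1 cm

Lens 1: 1/d_i1 = 1/f₁ − 1/d_o1 = 1/(18.7) − 1/(60.0) = 0.03681, so d_i1 = 27.17 cm.
The intermediate image is 27.17 cm to the right of lens 1, which is 47.4 − (27.17) = 20.23 cm to the left of lens 2, so d_o2 = +20.23 cm.
Lens 2 is diverging, so f₂ = −37.0 cm.
Lens 2: 1/d_i2 = 1/f₂ − 1/d_o2 = 1/(-37.0) − 1/(20.23) = -0.07646, so d_i2 = -13.1 cm.
The final image is virtual, 13.1 cm to the left of lens 2 (overall magnification ≈ -0.29).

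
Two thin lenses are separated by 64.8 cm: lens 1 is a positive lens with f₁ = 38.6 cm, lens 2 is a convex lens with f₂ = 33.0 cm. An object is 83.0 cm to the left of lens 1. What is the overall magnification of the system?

Lens 1: 1/d_i1 = 1/(38.6) − 1/(83.0) = 0.01386, so d_i1 = 72.16 cm; m₁ = −d_i1/d_o1 = -0.8694.
d_o2 = 64.8 − (72.16) = -7.360 cm (virtual object).
Lens 2: 1/d_i2 = 1/(33.0) − 1/(-7.360) = 0.1662, so d_i2 = 6.018 cm; m₂ = −d_i2/d_o2 = +0.8176.
m = m₁·m₂ = (-0.8694)(+0.8176) = -0.711.

m = -0.711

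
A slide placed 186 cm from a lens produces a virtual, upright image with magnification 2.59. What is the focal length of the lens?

f = 303 cm (converging)

m = −d_i/d_o ⇒ d_i = −m·d_o = −(+2.59)·(186) = -481.7 cm.
1/f = 1/d_o + 1/d_i = 1/(186) + 1/(-481.7) = 0.003300, so f = 303 cm.
Since f is positive, the lens is converging.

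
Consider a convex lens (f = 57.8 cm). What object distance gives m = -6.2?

67.1 cm

m = −d_i/d_o ⇒ d_i = −m·d_o.
1/f = 1/d_o + 1/d_i = 1/d_o − 1/(m·d_o) = (1 − 1/m)/d_o, so d_o = f(1 − 1/m) = (57.80)(1 − 1/(-6.2)) = 67.1 cm.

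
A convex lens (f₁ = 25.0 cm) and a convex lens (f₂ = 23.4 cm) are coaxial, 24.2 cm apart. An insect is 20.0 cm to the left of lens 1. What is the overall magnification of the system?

m = -1.16

Lens 1: 1/d_i1 = 1/(25.0) − 1/(20.0) = -0.01000, so d_i1 = -100.0 cm; m₁ = −d_i1/d_o1 = +5.000.
d_o2 = 24.2 − (-100.0) = 124.2 cm.
Lens 2: 1/d_i2 = 1/(23.4) − 1/(124.2) = 0.03468, so d_i2 = 28.83 cm; m₂ = −d_i2/d_o2 = -0.2321.
m = m₁·m₂ = (+5.000)(-0.2321) = -1.16.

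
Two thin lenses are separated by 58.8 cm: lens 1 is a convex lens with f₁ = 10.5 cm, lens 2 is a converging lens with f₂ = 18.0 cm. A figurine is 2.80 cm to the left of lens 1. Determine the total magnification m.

Lens 1: 1/d_i1 = 1/(10.5) − 1/(2.80) = -0.2619, so d_i1 = -3.818 cm; m₁ = −d_i1/d_o1 = +1.364.
d_o2 = 58.8 − (-3.818) = 62.62 cm.
Lens 2: 1/d_i2 = 1/(18.0) − 1/(62.62) = 0.03959, so d_i2 = 25.26 cm; m₂ = −d_i2/d_o2 = -0.4034.
m = m₁·m₂ = (+1.364)(-0.4034) = -0.550.

m = -0.550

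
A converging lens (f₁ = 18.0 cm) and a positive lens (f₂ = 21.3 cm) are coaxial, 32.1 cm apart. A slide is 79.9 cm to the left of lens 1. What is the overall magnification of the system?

Lens 1: 1/d_i1 = 1/(18.0) − 1/(79.9) = 0.04304, so d_i1 = 23.23 cm; m₁ = −d_i1/d_o1 = -0.2907.
d_o2 = 32.1 − (23.23) = 8.870 cm.
Lens 2: 1/d_i2 = 1/(21.3) − 1/(8.870) = -0.06579, so d_i2 = -15.20 cm; m₂ = −d_i2/d_o2 = +1.714.
m = m₁·m₂ = (-0.2907)(+1.714) = -0.498.

m = -0.498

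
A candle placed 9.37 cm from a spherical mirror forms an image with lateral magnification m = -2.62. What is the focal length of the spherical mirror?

m = −d_i/d_o ⇒ d_i = −m·d_o = −(-2.62)·(9.37) = 24.55 cm.
1/f = 1/d_o + 1/d_i = 1/(9.37) + 1/(24.55) = 0.1475, so f = 6.78 cm.
Since f is positive, the spherical mirror is concave.

f = 6.78 cm (concave)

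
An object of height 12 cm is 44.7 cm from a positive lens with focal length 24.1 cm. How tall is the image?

1/d_i = 1/f − 1/d_o = 1/(24.10) − 1/(44.7) = 0.01912, so d_i = 52.29 cm.
m = −d_i/d_o = -1.170.
|h_i| = |m|·h_o = 1.170 × 12 = 14.0 cm. The image is real, inverted and enlarged, on the far side of the lens.

14.0 cm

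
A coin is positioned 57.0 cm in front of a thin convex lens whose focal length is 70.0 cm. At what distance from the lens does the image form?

Thin-lens equation: 1/s_i = 1/f − 1/s_o = 1/(70.00) − 1/(57.0) = 0.01429 − 0.01754 = -0.003258, so s_i = -307 cm.
The image is virtual, upright and enlarged, on the same side as the object.

307 cm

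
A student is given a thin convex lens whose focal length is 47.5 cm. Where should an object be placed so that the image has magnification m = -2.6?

m = −d_i/d_o ⇒ d_i = −m·d_o.
1/f = 1/d_o + 1/d_i = 1/d_o − 1/(m·d_o) = (1 − 1/m)/d_o, so d_o = f(1 − 1/m) = (47.50)(1 − 1/(-2.6)) = 65.8 cm.

65.8 cm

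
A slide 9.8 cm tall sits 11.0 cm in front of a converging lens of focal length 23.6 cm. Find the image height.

18.4 cm

1/d_i = 1/f − 1/d_o = 1/(23.60) − 1/(11.0) = -0.04854, so d_i = -20.60 cm.
m = −d_i/d_o = +1.873.
|h_i| = |m|·h_o = 1.873 × 9.8 = 18.4 cm. The image is virtual, upright and enlarged, on the same side as the object.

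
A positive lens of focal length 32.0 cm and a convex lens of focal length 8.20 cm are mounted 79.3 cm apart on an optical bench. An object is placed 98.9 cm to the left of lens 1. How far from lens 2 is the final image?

11.0 cm

Lens 1: 1/d_i1 = 1/f₁ − 1/d_o1 = 1/(32.0) − 1/(98.9) = 0.02114, so d_i1 = 47.31 cm.
The intermediate image is 47.31 cm to the right of lens 1, which is 79.3 − (47.31) = 31.99 cm to the left of lens 2, so d_o2 = +31.99 cm.
Lens 2: 1/d_i2 = 1/f₂ − 1/d_o2 = 1/(8.20) − 1/(31.99) = 0.09069, so d_i2 = 11.0 cm.
The final image is real, 11.0 cm to the right of lens 2 (overall magnification ≈ 0.16).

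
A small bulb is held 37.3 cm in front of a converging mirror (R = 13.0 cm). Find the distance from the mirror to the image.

f = R/2 = 13.0/2 = 6.500 cm.
Mirror equation: 1/q = 1/f − 1/p = 1/(6.500) − 1/(37.3) = 0.1538 − 0.02681 = 0.1270, so q = 7.87 cm.
The image is real, inverted and reduced, in front of the mirror.

7.87 cm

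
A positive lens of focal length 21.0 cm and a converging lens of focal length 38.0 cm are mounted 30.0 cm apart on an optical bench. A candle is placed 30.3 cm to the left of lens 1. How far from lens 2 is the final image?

Lens 1: 1/d_i1 = 1/f₁ − 1/d_o1 = 1/(21.0) − 1/(30.3) = 0.01462, so d_i1 = 68.42 cm.
The intermediate image is 68.42 cm to the right of lens 1, which lies 38.42 cm to the right of lens 2 — a virtual object — so d_o2 = −38.42 cm.
Lens 2: 1/d_i2 = 1/f₂ − 1/d_o2 = 1/(38.0) − 1/(-38.42) = 0.05234, so d_i2 = 19.1 cm.
The final image is real, 19.1 cm to the right of lens 2 (overall magnification ≈ -1.1).

19.1 cm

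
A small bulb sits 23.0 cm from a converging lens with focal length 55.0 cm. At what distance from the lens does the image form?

39.5 cm

Lens equation: 1/s_i = 1/f − 1/s_o = 1/(55.00) − 1/(23.0) = 0.01818 − 0.04348 = -0.02530, so s_i = -39.5 cm.
The image is virtual, upright and enlarged, on the same side as the object.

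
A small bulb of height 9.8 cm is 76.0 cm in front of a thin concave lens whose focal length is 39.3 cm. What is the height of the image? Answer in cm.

3.34 cm

For a concave lens, f = -39.3 cm.
1/d_i = 1/f − 1/d_o = 1/(-39.30) − 1/(76.0) = -0.03860, so d_i = -25.90 cm.
m = −d_i/d_o = +0.3408.
|h_i| = |m|·h_o = 0.3408 × 9.8 = 3.34 cm. The image is virtual, upright and reduced, on the same side as the object.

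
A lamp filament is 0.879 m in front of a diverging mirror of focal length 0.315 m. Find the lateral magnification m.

For a diverging mirror, f = -0.315 m.
1/d_i = 1/f − 1/d_o = 1/(-0.3150) − 1/(0.879) = -4.312, so d_i = -0.2319 m.
m = −d_i/d_o = −(-0.2319)/(0.879) = +0.264.
The image is virtual, upright and reduced, behind the mirror.

m = +0.264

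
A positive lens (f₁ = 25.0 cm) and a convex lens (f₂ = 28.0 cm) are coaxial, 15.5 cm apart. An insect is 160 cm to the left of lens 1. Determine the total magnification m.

Lens 1: 1/d_i1 = 1/(25.0) − 1/(160) = 0.03375, so d_i1 = 29.63 cm; m₁ = −d_i1/d_o1 = -0.1852.
d_o2 = 15.5 − (29.63) = -14.13 cm (virtual object).
Lens 2: 1/d_i2 = 1/(28.0) − 1/(-14.13) = 0.1065, so d_i2 = 9.391 cm; m₂ = −d_i2/d_o2 = +0.6646.
m = m₁·m₂ = (-0.1852)(+0.6646) = -0.123.

m = -0.123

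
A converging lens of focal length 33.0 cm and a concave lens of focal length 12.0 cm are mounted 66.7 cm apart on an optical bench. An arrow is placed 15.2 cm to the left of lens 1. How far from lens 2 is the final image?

10.7 cm

Lens 1: 1/d_i1 = 1/f₁ − 1/d_o1 = 1/(33.0) − 1/(15.2) = -0.03549, so d_i1 = -28.18 cm.
The intermediate image is 28.18 cm to the left of lens 1 (virtual), which is 66.7 − (-28.18) = 94.88 cm to the left of lens 2, so d_o2 = +94.88 cm.
Lens 2 is diverging, so f₂ = −12.0 cm.
Lens 2: 1/d_i2 = 1/f₂ − 1/d_o2 = 1/(-12.0) − 1/(94.88) = -0.09387, so d_i2 = -10.7 cm.
The final image is virtual, 10.7 cm to the left of lens 2 (overall magnification ≈ 0.21).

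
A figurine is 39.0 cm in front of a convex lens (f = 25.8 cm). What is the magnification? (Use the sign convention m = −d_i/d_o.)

m = -1.95

1/d_i = 1/f − 1/d_o = 1/(25.80) − 1/(39.0) = 0.01312, so d_i = 76.23 cm.
m = −d_i/d_o = −(76.23)/(39.0) = -1.95.
The image is real, inverted and enlarged, on the far side of the lens.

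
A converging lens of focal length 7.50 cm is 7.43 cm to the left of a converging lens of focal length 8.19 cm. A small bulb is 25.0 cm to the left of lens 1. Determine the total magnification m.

m = -0.306

Lens 1: 1/d_i1 = 1/(7.50) − 1/(25.0) = 0.09333, so d_i1 = 10.71 cm; m₁ = −d_i1/d_o1 = -0.4284.
d_o2 = 7.43 − (10.71) = -3.280 cm (virtual object).
Lens 2: 1/d_i2 = 1/(8.19) − 1/(-3.280) = 0.4270, so d_i2 = 2.342 cm; m₂ = −d_i2/d_o2 = +0.7140.
m = m₁·m₂ = (-0.4284)(+0.7140) = -0.306.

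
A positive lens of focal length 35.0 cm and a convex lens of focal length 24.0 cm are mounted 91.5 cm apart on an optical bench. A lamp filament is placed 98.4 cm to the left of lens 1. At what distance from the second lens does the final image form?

67.7 cm

Lens 1: 1/d_i1 = 1/f₁ − 1/d_o1 = 1/(35.0) − 1/(98.4) = 0.01841, so d_i1 = 54.32 cm.
The intermediate image is 54.32 cm to the right of lens 1, which is 91.5 − (54.32) = 37.18 cm to the left of lens 2, so d_o2 = +37.18 cm.
Lens 2: 1/d_i2 = 1/f₂ − 1/d_o2 = 1/(24.0) − 1/(37.18) = 0.01477, so d_i2 = 67.7 cm.
The final image is real, 67.7 cm to the right of lens 2 (overall magnification ≈ 1.0).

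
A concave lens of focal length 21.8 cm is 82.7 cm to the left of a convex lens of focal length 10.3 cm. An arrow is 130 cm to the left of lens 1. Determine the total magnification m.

m = -0.0162

f₁ = −21.8 cm (diverging).
Lens 1: 1/d_i1 = 1/(-21.8) − 1/(130) = -0.05356, so d_i1 = -18.67 cm; m₁ = −d_i1/d_o1 = +0.1436.
d_o2 = 82.7 − (-18.67) = 101.4 cm.
Lens 2: 1/d_i2 = 1/(10.3) − 1/(101.4) = 0.08723, so d_i2 = 11.46 cm; m₂ = −d_i2/d_o2 = -0.1131.
m = m₁·m₂ = (+0.1436)(-0.1131) = -0.0162.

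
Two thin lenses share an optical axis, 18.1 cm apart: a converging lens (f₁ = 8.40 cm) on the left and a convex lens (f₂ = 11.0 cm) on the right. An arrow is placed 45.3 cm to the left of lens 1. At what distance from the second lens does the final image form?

26.7 cm

Lens 1: 1/d_i1 = 1/f₁ − 1/d_o1 = 1/(8.40) − 1/(45.3) = 0.09697, so d_i1 = 10.31 cm.
The intermediate image is 10.31 cm to the right of lens 1, which is 18.1 − (10.31) = 7.790 cm to the left of lens 2, so d_o2 = +7.790 cm.
Lens 2: 1/d_i2 = 1/f₂ − 1/d_o2 = 1/(11.0) − 1/(7.790) = -0.03746, so d_i2 = -26.7 cm.
The final image is virtual, 26.7 cm to the left of lens 2 (overall magnification ≈ -0.78).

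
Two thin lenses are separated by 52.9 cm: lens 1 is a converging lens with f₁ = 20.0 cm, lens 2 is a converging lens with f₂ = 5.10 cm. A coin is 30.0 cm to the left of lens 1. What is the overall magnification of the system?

m = -0.836

Lens 1: 1/d_i1 = 1/(20.0) − 1/(30.0) = 0.01667, so d_i1 = 60.00 cm; m₁ = −d_i1/d_o1 = -2.000.
d_o2 = 52.9 − (60.00) = -7.100 cm (virtual object).
Lens 2: 1/d_i2 = 1/(5.10) − 1/(-7.100) = 0.3369, so d_i2 = 2.968 cm; m₂ = −d_i2/d_o2 = +0.4180.
m = m₁·m₂ = (-2.000)(+0.4180) = -0.836.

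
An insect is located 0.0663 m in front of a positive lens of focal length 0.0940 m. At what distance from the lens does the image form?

0.225 m

Lens equation: 1/d_i = 1/f − 1/d_o = 1/(0.09400) − 1/(0.0663) = 10.64 − 15.08 = -4.445, so d_i = -0.225 m.
The image is virtual, upright and enlarged, on the same side as the object.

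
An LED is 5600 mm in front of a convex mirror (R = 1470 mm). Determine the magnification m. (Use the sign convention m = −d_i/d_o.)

m = +0.116

f = R/2 = 1470/2 = 735.0 mm; for a convex mirror, f = -735.0 mm.
1/d_i = 1/f − 1/d_o = 1/(-735.0) − 1/(5600) = -0.001539, so d_i = -649.7 mm.
m = −d_i/d_o = −(-649.7)/(5600) = +0.116.
The image is virtual, upright and reduced, behind the mirror.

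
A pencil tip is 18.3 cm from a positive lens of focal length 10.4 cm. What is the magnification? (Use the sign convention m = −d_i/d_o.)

m = -1.32

1/d_i = 1/f − 1/d_o = 1/(10.40) − 1/(18.3) = 0.04151, so d_i = 24.09 cm.
m = −d_i/d_o = −(24.09)/(18.3) = -1.32.
The image is real, inverted and enlarged, on the far side of the lens.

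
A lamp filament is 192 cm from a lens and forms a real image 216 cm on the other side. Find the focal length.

Real image ⇒ d_i = +216 cm.
1/f = 1/d_o + 1/d_i = 1/(192) + 1/(216) = 0.009838, so f = 102 cm.
Since f is positive, the lens is converging.

f = 102 cm (converging)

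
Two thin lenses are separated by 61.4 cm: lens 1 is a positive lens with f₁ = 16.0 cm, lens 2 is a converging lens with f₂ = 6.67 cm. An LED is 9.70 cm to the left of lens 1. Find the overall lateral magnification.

m = -0.213

Lens 1: 1/d_i1 = 1/(16.0) − 1/(9.70) = -0.04059, so d_i1 = -24.63 cm; m₁ = −d_i1/d_o1 = +2.539.
d_o2 = 61.4 − (-24.63) = 86.03 cm.
Lens 2: 1/d_i2 = 1/(6.67) − 1/(86.03) = 0.1383, so d_i2 = 7.231 cm; m₂ = −d_i2/d_o2 = -0.08405.
m = m₁·m₂ = (+2.539)(-0.08405) = -0.213.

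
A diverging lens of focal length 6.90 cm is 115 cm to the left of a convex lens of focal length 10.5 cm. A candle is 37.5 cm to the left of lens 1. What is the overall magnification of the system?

m = -0.0148

f₁ = −6.90 cm (diverging).
Lens 1: 1/d_i1 = 1/(-6.90) − 1/(37.5) = -0.1716, so d_i1 = -5.828 cm; m₁ = −d_i1/d_o1 = +0.1554.
d_o2 = 115 − (-5.828) = 120.8 cm.
Lens 2: 1/d_i2 = 1/(10.5) − 1/(120.8) = 0.08696, so d_i2 = 11.50 cm; m₂ = −d_i2/d_o2 = -0.09519.
m = m₁·m₂ = (+0.1554)(-0.09519) = -0.0148.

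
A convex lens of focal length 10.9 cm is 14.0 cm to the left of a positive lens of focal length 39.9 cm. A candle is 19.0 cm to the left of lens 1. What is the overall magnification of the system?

Lens 1: 1/d_i1 = 1/(10.9) − 1/(19.0) = 0.03911, so d_i1 = 25.57 cm; m₁ = −d_i1/d_o1 = -1.346.
d_o2 = 14.0 − (25.57) = -11.57 cm (virtual object).
Lens 2: 1/d_i2 = 1/(39.9) − 1/(-11.57) = 0.1115, so d_i2 = 8.969 cm; m₂ = −d_i2/d_o2 = +0.7752.
m = m₁·m₂ = (-1.346)(+0.7752) = -1.04.

m = -1.04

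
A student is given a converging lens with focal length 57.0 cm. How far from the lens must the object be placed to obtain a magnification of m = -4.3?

m = −d_i/d_o ⇒ d_i = −m·d_o.
1/f = 1/d_o + 1/d_i = 1/d_o − 1/(m·d_o) = (1 − 1/m)/d_o, so d_o = f(1 − 1/m) = (57.00)(1 − 1/(-4.3)) = 70.3 cm.

70.3 cm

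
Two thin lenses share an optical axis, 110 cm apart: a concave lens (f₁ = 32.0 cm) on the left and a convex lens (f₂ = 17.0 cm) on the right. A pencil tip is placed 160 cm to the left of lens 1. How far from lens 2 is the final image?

19.4 cm

Lens 1 is diverging, so f₁ = −32.0 cm.
Lens 1: 1/d_i1 = 1/f₁ − 1/d_o1 = 1/(-32.0) − 1/(160) = -0.03750, so d_i1 = -26.67 cm.
The intermediate image is 26.67 cm to the left of lens 1 (virtual), which is 110 − (-26.67) = 136.7 cm to the left of lens 2, so d_o2 = +136.7 cm.
Lens 2: 1/d_i2 = 1/f₂ − 1/d_o2 = 1/(17.0) − 1/(136.7) = 0.05151, so d_i2 = 19.4 cm.
The final image is real, 19.4 cm to the right of lens 2 (overall magnification ≈ -0.024).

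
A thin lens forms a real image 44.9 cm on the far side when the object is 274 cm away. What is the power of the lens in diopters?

P = +2.59 D

d_i = +44.9 cm.
1/f = 1/d_o + 1/d_i = 1/(274) + 1/(44.9) = 0.02592 cm⁻¹.
f = 38.58 cm = 0.3858 m, so P = 1/f = +2.59 D.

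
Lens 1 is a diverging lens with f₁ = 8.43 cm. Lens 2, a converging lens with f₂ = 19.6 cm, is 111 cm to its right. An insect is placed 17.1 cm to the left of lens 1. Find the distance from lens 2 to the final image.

Lens 1 is diverging, so f₁ = −8.43 cm.
Lens 1: 1/d_i1 = 1/f₁ − 1/d_o1 = 1/(-8.43) − 1/(17.1) = -0.1771, so d_i1 = -5.646 cm.
The intermediate image is 5.646 cm to the left of lens 1 (virtual), which is 111 − (-5.646) = 116.6 cm to the left of lens 2, so d_o2 = +116.6 cm.
Lens 2: 1/d_i2 = 1/f₂ − 1/d_o2 = 1/(19.6) − 1/(116.6) = 0.04244, so d_i2 = 23.6 cm.
The final image is real, 23.6 cm to the right of lens 2 (overall magnification ≈ -0.067).

23.6 cm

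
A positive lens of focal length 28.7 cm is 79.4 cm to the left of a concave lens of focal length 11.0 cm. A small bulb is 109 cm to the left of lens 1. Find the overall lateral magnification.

m = -0.0764

Lens 1: 1/d_i1 = 1/(28.7) − 1/(109) = 0.02567, so d_i1 = 38.96 cm; m₁ = −d_i1/d_o1 = -0.3574.
d_o2 = 79.4 − (38.96) = 40.44 cm.
f₂ = −11.0 cm (diverging).
Lens 2: 1/d_i2 = 1/(-11.0) − 1/(40.44) = -0.1156, so d_i2 = -8.648 cm; m₂ = −d_i2/d_o2 = +0.2138.
m = m₁·m₂ = (-0.3574)(+0.2138) = -0.0764.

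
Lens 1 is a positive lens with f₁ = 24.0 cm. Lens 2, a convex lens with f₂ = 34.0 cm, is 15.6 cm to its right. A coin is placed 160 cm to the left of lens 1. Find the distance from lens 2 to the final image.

9.21 cm

Lens 1: 1/d_i1 = 1/f₁ − 1/d_o1 = 1/(24.0) − 1/(160) = 0.03542, so d_i1 = 28.24 cm.
The intermediate image is 28.24 cm to the right of lens 1, which lies 12.64 cm to the right of lens 2 — a virtual object — so d_o2 = −12.64 cm.
Lens 2: 1/d_i2 = 1/f₂ − 1/d_o2 = 1/(34.0) − 1/(-12.64) = 0.1085, so d_i2 = 9.21 cm.
The final image is real, 9.21 cm to the right of lens 2 (overall magnification ≈ -0.13).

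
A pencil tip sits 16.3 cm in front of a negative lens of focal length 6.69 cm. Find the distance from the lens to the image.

4.74 cm

For a negative lens, f = -6.69 cm.
Thin-lens equation: 1/v = 1/f − 1/u = 1/(-6.690) − 1/(16.3) = -0.1495 − 0.06135 = -0.2108, so v = -4.74 cm.
The image is virtual, upright and reduced, on the same side as the object.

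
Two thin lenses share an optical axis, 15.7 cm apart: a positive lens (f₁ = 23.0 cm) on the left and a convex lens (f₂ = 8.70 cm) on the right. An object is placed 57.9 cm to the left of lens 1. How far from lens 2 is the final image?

Lens 1: 1/d_i1 = 1/f₁ − 1/d_o1 = 1/(23.0) − 1/(57.9) = 0.02621, so d_i1 = 38.16 cm.
The intermediate image is 38.16 cm to the right of lens 1, which lies 22.46 cm to the right of lens 2 — a virtual object — so d_o2 = −22.46 cm.
Lens 2: 1/d_i2 = 1/f₂ − 1/d_o2 = 1/(8.70) − 1/(-22.46) = 0.1595, so d_i2 = 6.27 cm.
The final image is real, 6.27 cm to the right of lens 2 (overall magnification ≈ -0.18).

6.27 cm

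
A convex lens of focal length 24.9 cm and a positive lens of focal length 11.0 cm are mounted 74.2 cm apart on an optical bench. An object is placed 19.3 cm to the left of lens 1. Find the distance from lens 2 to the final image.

11.8 cm

Lens 1: 1/d_i1 = 1/f₁ − 1/d_o1 = 1/(24.9) − 1/(19.3) = -0.01165, so d_i1 = -85.82 cm.
The intermediate image is 85.82 cm to the left of lens 1 (virtual), which is 74.2 − (-85.82) = 160.0 cm to the left of lens 2, so d_o2 = +160.0 cm.
Lens 2: 1/d_i2 = 1/f₂ − 1/d_o2 = 1/(11.0) − 1/(160.0) = 0.08466, so d_i2 = 11.8 cm.
The final image is real, 11.8 cm to the right of lens 2 (overall magnification ≈ -0.33).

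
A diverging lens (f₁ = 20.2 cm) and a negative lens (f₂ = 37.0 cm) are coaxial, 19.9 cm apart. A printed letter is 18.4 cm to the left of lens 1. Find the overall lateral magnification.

m = +0.291

f₁ = −20.2 cm (diverging).
Lens 1: 1/d_i1 = 1/(-20.2) − 1/(18.4) = -0.1039, so d_i1 = -9.629 cm; m₁ = −d_i1/d_o1 = +0.5233.
d_o2 = 19.9 − (-9.629) = 29.53 cm.
f₂ = −37.0 cm (diverging).
Lens 2: 1/d_i2 = 1/(-37.0) − 1/(29.53) = -0.06089, so d_i2 = -16.42 cm; m₂ = −d_i2/d_o2 = +0.5561.
m = m₁·m₂ = (+0.5233)(+0.5561) = +0.291.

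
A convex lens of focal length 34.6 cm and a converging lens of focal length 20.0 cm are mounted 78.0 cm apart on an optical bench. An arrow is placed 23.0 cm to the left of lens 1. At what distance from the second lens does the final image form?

23.2 cm

Lens 1: 1/d_i1 = 1/f₁ − 1/d_o1 = 1/(34.6) − 1/(23.0) = -0.01458, so d_i1 = -68.60 cm.
The intermediate image is 68.60 cm to the left of lens 1 (virtual), which is 78.0 − (-68.60) = 146.6 cm to the left of lens 2, so d_o2 = +146.6 cm.
Lens 2: 1/d_i2 = 1/f₂ − 1/d_o2 = 1/(20.0) − 1/(146.6) = 0.04318, so d_i2 = 23.2 cm.
The final image is real, 23.2 cm to the right of lens 2 (overall magnification ≈ -0.47).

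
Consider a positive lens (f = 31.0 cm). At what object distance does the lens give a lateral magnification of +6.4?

26.2 cm

m = −d_i/d_o ⇒ d_i = −m·d_o.
1/f = 1/d_o + 1/d_i = 1/d_o − 1/(m·d_o) = (1 − 1/m)/d_o, so d_o = f(1 − 1/m) = (31.00)(1 − 1/(+6.4)) = 26.2 cm.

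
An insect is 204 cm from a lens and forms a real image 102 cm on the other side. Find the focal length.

Real image ⇒ d_i = +102 cm.
1/f = 1/d_o + 1/d_i = 1/(204) + 1/(102) = 0.01471, so f = 68.0 cm.
Since f is positive, the lens is converging.

f = 68.0 cm (converging)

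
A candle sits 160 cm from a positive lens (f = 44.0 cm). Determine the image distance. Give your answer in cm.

Lens equation: 1/v = 1/f − 1/u = 1/(44.00) − 1/(160) = 0.02273 − 0.006250 = 0.01648, so v = 60.7 cm.
The image is real, inverted and reduced, on the far side of the lens.

60.7 cm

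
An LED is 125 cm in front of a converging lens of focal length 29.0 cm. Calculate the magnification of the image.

m = -0.302

1/d_i = 1/f − 1/d_o = 1/(29.00) − 1/(125) = 0.02648, so d_i = 37.76 cm.
m = −d_i/d_o = −(37.76)/(125) = -0.302.
The image is real, inverted and reduced, on the far side of the lens.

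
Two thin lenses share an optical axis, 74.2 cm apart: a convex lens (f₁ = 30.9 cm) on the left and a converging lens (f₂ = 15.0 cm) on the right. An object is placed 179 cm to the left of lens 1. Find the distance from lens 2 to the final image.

Lens 1: 1/d_i1 = 1/f₁ − 1/d_o1 = 1/(30.9) − 1/(179) = 0.02678, so d_i1 = 37.35 cm.
The intermediate image is 37.35 cm to the right of lens 1, which is 74.2 − (37.35) = 36.85 cm to the left of lens 2, so d_o2 = +36.85 cm.
Lens 2: 1/d_i2 = 1/f₂ − 1/d_o2 = 1/(15.0) − 1/(36.85) = 0.03953, so d_i2 = 25.3 cm.
The final image is real, 25.3 cm to the right of lens 2 (overall magnification ≈ 0.14).

25.3 cm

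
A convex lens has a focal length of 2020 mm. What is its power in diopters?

P = +0.495 D

f = 202 cm = 2.02 m.
P = 1/f = 1/(2.02 m) = +0.495 D.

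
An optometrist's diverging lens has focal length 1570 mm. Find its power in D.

For a diverging lens, f = −1570 mm.
f = -157 cm = -1.57 m.
P = 1/f = 1/(-1.57 m) = -0.637 D.

P = -0.637 D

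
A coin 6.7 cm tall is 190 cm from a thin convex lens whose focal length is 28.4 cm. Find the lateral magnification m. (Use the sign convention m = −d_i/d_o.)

m = -0.176

1/d_i = 1/f − 1/d_o = 1/(28.40) − 1/(190) = 0.02995, so d_i = 33.39 cm.
m = −d_i/d_o = −(33.39)/(190) = -0.176.
The image is real, inverted and reduced, on the far side of the lens.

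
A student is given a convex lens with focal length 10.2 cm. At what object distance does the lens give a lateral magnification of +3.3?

m = −d_i/d_o ⇒ d_i = −m·d_o.
1/f = 1/d_o + 1/d_i = 1/d_o − 1/(m·d_o) = (1 − 1/m)/d_o, so d_o = f(1 − 1/m) = (10.20)(1 − 1/(+3.3)) = 7.11 cm.

7.11 cm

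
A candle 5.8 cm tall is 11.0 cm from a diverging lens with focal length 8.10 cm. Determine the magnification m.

For a diverging lens, f = -8.10 cm.
1/d_i = 1/f − 1/d_o = 1/(-8.100) − 1/(11.0) = -0.2144, so d_i = -4.665 cm.
m = −d_i/d_o = −(-4.665)/(11.0) = +0.424.
The image is virtual, upright and reduced, on the same side as the object.

m = +0.424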